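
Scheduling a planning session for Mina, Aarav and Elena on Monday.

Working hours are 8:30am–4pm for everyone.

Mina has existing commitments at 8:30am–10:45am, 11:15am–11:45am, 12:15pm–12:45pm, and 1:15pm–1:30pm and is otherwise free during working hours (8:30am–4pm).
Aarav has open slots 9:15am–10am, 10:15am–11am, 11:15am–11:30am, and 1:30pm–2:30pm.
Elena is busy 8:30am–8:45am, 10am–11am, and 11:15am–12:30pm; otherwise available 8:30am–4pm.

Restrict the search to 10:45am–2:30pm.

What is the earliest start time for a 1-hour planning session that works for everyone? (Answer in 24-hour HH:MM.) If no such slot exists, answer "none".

13:30

Mina free within 08:30–16:00: 10:45–11:15, 11:45–12:15, 12:45–13:15, 13:30–16:00.
Elena free within 08:30–16:00: 08:45–10:00, 11:00–11:15, 12:30–16:00.
Mina ∩ Aarav: 10:45–11:00, 13:30–14:30.
Mina ∩ Aarav ∩ Elena: 13:30–14:30.
Restricted to 10:45–14:30: 13:30–14:30.
Windows ≥ 60 min: 13:30–14:30.
Earliest such window starts at 13:30.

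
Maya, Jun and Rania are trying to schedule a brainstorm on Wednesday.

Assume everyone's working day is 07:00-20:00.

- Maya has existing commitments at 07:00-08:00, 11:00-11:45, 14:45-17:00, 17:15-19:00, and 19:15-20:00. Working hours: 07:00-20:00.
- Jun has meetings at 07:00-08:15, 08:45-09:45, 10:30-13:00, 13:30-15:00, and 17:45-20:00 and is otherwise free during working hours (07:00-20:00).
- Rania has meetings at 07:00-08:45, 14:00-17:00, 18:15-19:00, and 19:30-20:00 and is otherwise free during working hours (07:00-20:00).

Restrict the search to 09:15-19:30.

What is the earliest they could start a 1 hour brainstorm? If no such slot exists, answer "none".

Maya free within 07:00–20:00: 08:00–11:00, 11:45–14:45, 17:00–17:15, 19:00–19:15.
Jun free within 07:00–20:00: 08:15–08:45, 09:45–10:30, 13:00–13:30, 15:00–17:45.
Rania free within 07:00–20:00: 08:45–14:00, 17:00–18:15, 19:00–19:30.
Maya ∩ Jun: 08:15–08:45, 09:45–10:30, 13:00–13:30, 17:00–17:15.
Maya ∩ Jun ∩ Rania: 09:45–10:30, 13:00–13:30, 17:00–17:15.
Restricted to 09:15–19:30: 09:45–10:30, 13:00–13:30, 17:00–17:15.
Windows ≥ 60 min: (none).

none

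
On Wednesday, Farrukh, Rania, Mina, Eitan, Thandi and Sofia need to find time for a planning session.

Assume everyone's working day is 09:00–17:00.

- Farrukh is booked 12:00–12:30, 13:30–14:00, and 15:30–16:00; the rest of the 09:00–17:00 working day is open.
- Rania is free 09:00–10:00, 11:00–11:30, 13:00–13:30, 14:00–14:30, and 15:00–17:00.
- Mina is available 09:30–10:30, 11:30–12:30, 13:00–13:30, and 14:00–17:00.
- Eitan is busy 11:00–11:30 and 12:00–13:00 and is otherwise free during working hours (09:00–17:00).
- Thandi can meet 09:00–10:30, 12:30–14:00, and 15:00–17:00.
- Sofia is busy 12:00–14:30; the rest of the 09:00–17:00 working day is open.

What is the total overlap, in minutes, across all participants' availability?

120 minutes

Farrukh free within 09:00–17:00: 09:00–12:00, 12:30–13:30, 14:00–15:30, 16:00–17:00.
Eitan free within 09:00–17:00: 09:00–11:00, 11:30–12:00, 13:00–17:00.
Sofia free within 09:00–17:00: 09:00–12:00, 14:30–17:00.
Farrukh ∩ Rania: 09:00–10:00, 11:00–11:30, 13:00–13:30, 14:00–14:30, 15:00–15:30, 16:00–17:00.
Farrukh ∩ Rania ∩ Mina: 09:30–10:00, 13:00–13:30, 14:00–14:30, 15:00–15:30, 16:00–17:00.
Farrukh ∩ Rania ∩ Mina ∩ Eitan: 09:30–10:00, 13:00–13:30, 14:00–14:30, 15:00–15:30, 16:00–17:00.
Farrukh ∩ Rania ∩ Mina ∩ Eitan ∩ Thandi: 09:30–10:00, 13:00–13:30, 15:00–15:30, 16:00–17:00.
Farrukh ∩ Rania ∩ Mina ∩ Eitan ∩ Thandi ∩ Sofia: 09:30–10:00, 15:00–15:30, 16:00–17:00.
Total common minutes: 30 + 30 + 60 = 120.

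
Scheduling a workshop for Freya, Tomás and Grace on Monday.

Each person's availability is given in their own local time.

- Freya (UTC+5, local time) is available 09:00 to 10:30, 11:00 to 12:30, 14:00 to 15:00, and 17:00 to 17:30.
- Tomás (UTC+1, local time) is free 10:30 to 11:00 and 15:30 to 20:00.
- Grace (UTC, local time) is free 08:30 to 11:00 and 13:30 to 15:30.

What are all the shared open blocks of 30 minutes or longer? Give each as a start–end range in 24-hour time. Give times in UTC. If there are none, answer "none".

09:30–10:00

Freya → UTC: 04:00–05:30, 06:00–07:30, 09:00–10:00, 12:00–12:30.
Tomás → UTC: 09:30–10:00, 14:30–19:00.
Grace → UTC: 08:30–11:00, 13:30–15:30.
Freya ∩ Tomás: 09:30–10:00.
Freya ∩ Tomás ∩ Grace: 09:30–10:00.
Windows ≥ 30 min: 09:30–10:00.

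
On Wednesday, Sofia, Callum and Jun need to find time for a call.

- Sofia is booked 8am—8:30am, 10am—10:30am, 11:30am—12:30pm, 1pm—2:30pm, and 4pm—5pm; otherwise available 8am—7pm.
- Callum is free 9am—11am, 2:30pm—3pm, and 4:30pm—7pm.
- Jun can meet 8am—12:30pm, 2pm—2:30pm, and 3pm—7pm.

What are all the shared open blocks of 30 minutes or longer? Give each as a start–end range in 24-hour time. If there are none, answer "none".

Sofia free within 08:00–19:00: 08:30–10:00, 10:30–11:30, 12:30–13:00, 14:30–16:00, 17:00–19:00.
Sofia ∩ Callum: 09:00–10:00, 10:30–11:00, 14:30–15:00, 17:00–19:00.
Sofia ∩ Callum ∩ Jun: 09:00–10:00, 10:30–11:00, 17:00–19:00.
Windows ≥ 30 min: 09:00–10:00, 10:30–11:00, 17:00–19:00.

09:00–10:00, 10:30–11:00, 17:00–19:00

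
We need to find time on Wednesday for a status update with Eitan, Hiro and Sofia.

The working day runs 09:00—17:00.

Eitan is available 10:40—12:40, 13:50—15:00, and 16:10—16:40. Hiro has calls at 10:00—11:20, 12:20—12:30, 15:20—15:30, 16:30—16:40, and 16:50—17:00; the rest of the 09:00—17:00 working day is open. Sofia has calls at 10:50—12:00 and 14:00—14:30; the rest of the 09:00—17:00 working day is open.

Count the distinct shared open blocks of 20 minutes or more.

3

Hiro free within 09:00–17:00: 09:00–10:00, 11:20–12:20, 12:30–15:20, 15:30–16:30, 16:40–16:50.
Sofia free within 09:00–17:00: 09:00–10:50, 12:00–14:00, 14:30–17:00.
Eitan ∩ Hiro: 11:20–12:20, 12:30–12:40, 13:50–15:00, 16:10–16:30.
Eitan ∩ Hiro ∩ Sofia: 12:00–12:20, 12:30–12:40, 13:50–14:00, 14:30–15:00, 16:10–16:30.
Windows ≥ 20 min: 12:00–12:20, 14:30–15:00, 16:10–16:30.
That's 3 windows.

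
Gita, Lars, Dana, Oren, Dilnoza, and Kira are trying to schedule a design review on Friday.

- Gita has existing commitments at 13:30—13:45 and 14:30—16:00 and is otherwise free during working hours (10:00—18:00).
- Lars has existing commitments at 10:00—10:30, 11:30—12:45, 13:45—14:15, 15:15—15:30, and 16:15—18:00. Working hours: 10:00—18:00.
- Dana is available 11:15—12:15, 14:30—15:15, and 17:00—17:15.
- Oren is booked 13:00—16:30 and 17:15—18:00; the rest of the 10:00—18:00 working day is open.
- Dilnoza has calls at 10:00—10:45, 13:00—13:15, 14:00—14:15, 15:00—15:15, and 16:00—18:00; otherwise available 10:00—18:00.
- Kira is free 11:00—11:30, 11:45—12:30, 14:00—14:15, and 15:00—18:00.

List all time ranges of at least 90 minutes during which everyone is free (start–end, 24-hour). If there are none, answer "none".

Gita free within 10:00–18:00: 10:00–13:30, 13:45–14:30, 16:00–18:00.
Lars free within 10:00–18:00: 10:30–11:30, 12:45–13:45, 14:15–15:15, 15:30–16:15.
Oren free within 10:00–18:00: 10:00–13:00, 16:30–17:15.
Dilnoza free within 10:00–18:00: 10:45–13:00, 13:15–14:00, 14:15–15:00, 15:15–16:00.
Gita ∩ Lars: 10:30–11:30, 12:45–13:30, 14:15–14:30, 16:00–16:15.
Gita ∩ Lars ∩ Dana: 11:15–11:30.
Gita ∩ Lars ∩ Dana ∩ Oren: 11:15–11:30.
Gita ∩ Lars ∩ Dana ∩ Oren ∩ Dilnoza: 11:15–11:30.
Gita ∩ Lars ∩ Dana ∩ Oren ∩ Dilnoza ∩ Kira: 11:15–11:30.
Windows ≥ 90 min: (none).

none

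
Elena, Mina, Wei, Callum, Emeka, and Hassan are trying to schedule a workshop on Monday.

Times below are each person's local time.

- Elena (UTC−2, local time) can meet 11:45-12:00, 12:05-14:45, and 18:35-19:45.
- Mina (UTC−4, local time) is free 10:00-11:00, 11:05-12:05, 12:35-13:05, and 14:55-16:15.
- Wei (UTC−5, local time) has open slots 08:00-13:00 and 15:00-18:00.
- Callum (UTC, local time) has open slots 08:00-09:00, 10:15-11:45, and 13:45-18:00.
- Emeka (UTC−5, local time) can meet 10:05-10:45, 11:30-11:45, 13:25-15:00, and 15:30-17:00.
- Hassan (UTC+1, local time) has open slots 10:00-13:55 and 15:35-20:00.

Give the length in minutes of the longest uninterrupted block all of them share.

Elena → UTC: 13:45–14:00, 14:05–16:45, 20:35–21:45.
Mina → UTC: 14:00–15:00, 15:05–16:05, 16:35–17:05, 18:55–20:15.
Wei → UTC: 13:00–18:00, 20:00–23:00.
Callum → UTC: 08:00–09:00, 10:15–11:45, 13:45–18:00.
Emeka → UTC: 15:05–15:45, 16:30–16:45, 18:25–20:00, 20:30–22:00.
Hassan → UTC: 09:00–12:55, 14:35–19:00.
Elena ∩ Mina: 14:05–15:00, 15:05–16:05, 16:35–16:45.
Elena ∩ Mina ∩ Wei: 14:05–15:00, 15:05–16:05, 16:35–16:45.
Elena ∩ Mina ∩ Wei ∩ Callum: 14:05–15:00, 15:05–16:05, 16:35–16:45.
Elena ∩ Mina ∩ Wei ∩ Callum ∩ Emeka: 15:05–15:45, 16:35–16:45.
Elena ∩ Mina ∩ Wei ∩ Callum ∩ Emeka ∩ Hassan: 15:05–15:45, 16:35–16:45.
Common window lengths: 40, 10 min; longest is 40.

40 minutes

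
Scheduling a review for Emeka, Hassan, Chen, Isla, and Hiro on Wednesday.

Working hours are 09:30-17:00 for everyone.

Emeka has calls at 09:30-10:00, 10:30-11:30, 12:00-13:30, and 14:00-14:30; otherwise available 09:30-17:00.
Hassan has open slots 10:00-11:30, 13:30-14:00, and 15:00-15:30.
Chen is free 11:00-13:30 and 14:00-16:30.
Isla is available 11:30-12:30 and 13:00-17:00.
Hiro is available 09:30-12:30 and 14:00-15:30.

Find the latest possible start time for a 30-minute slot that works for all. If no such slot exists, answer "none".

15:00

Emeka free within 09:30–17:00: 10:00–10:30, 11:30–12:00, 13:30–14:00, 14:30–17:00.
Emeka ∩ Hassan: 10:00–10:30, 13:30–14:00, 15:00–15:30.
Emeka ∩ Hassan ∩ Chen: 15:00–15:30.
Emeka ∩ Hassan ∩ Chen ∩ Isla: 15:00–15:30.
Emeka ∩ Hassan ∩ Chen ∩ Isla ∩ Hiro: 15:00–15:30.
Windows ≥ 30 min: 15:00–15:30.
Latest start in the last window 15:00–15:30 is 15:30 − 30 min = 15:00.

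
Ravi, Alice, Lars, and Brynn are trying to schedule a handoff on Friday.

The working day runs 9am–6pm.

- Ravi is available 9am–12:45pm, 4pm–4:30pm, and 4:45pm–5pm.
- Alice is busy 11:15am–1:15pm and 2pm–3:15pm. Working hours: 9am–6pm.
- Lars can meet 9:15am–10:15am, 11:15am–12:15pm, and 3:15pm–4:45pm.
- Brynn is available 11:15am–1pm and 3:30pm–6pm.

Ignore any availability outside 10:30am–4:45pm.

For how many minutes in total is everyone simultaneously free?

30 minutes

Alice free within 09:00–18:00: 09:00–11:15, 13:15–14:00, 15:15–18:00.
Ravi ∩ Alice: 09:00–11:15, 16:00–16:30, 16:45–17:00.
Ravi ∩ Alice ∩ Lars: 09:15–10:15, 16:00–16:30.
Ravi ∩ Alice ∩ Lars ∩ Brynn: 16:00–16:30.
Restricted to 10:30–16:45: 16:00–16:30.
Total common minutes: 30.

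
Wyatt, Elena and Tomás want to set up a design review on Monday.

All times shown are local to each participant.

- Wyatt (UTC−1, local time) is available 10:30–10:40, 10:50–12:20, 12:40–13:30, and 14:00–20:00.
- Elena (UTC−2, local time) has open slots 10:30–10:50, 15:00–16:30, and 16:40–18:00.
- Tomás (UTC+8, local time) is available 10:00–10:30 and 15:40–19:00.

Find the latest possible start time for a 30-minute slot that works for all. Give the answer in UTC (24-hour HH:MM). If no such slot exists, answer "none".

Wyatt → UTC: 11:30–11:40, 11:50–13:20, 13:40–14:30, 15:00–21:00.
Elena → UTC: 12:30–12:50, 17:00–18:30, 18:40–20:00.
Tomás → UTC: 02:00–02:30, 07:40–11:00.
Wyatt ∩ Elena: 12:30–12:50, 17:00–18:30, 18:40–20:00.
Wyatt ∩ Elena ∩ Tomás: (none).
Windows ≥ 30 min: (none).

none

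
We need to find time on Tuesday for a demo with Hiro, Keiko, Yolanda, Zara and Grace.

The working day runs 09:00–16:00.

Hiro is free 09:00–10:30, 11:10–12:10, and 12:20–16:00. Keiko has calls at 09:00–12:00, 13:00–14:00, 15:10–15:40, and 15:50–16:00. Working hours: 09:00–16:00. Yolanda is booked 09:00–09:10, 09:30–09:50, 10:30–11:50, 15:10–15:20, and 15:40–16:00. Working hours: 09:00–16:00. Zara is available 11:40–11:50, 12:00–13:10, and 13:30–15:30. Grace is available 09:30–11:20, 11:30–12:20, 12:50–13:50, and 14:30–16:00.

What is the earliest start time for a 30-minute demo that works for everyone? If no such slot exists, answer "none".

14:30

Keiko free within 09:00–16:00: 12:00–13:00, 14:00–15:10, 15:40–15:50.
Yolanda free within 09:00–16:00: 09:10–09:30, 09:50–10:30, 11:50–15:10, 15:20–15:40.
Hiro ∩ Keiko: 12:00–12:10, 12:20–13:00, 14:00–15:10, 15:40–15:50.
Hiro ∩ Keiko ∩ Yolanda: 12:00–12:10, 12:20–13:00, 14:00–15:10.
Hiro ∩ Keiko ∩ Yolanda ∩ Zara: 12:00–12:10, 12:20–13:00, 14:00–15:10.
Hiro ∩ Keiko ∩ Yolanda ∩ Zara ∩ Grace: 12:00–12:10, 12:50–13:00, 14:30–15:10.
Windows ≥ 30 min: 14:30–15:10.
Earliest such window starts at 14:30.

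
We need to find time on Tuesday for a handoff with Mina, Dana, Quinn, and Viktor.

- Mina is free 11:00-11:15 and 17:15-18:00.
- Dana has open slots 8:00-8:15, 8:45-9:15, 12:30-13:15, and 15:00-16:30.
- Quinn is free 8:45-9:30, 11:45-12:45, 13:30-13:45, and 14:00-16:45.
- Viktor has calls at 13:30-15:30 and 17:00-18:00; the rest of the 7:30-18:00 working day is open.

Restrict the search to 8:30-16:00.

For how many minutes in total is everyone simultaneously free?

0 minutes

Viktor free within 07:30–18:00: 07:30–13:30, 15:30–17:00.
Mina ∩ Dana: (none).
Mina ∩ Dana ∩ Quinn: (none).
Mina ∩ Dana ∩ Quinn ∩ Viktor: (none).
Restricted to 08:30–16:00: (none).
Total common minutes: 0.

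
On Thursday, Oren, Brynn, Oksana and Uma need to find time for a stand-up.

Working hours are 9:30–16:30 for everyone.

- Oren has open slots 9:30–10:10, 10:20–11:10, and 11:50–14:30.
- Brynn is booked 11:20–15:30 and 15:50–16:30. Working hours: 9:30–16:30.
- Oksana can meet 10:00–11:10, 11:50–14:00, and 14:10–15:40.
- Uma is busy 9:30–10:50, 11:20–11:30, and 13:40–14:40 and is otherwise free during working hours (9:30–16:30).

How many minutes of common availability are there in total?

Brynn free within 09:30–16:30: 09:30–11:20, 15:30–15:50.
Uma free within 09:30–16:30: 10:50–11:20, 11:30–13:40, 14:40–16:30.
Oren ∩ Brynn: 09:30–10:10, 10:20–11:10.
Oren ∩ Brynn ∩ Oksana: 10:00–10:10, 10:20–11:10.
Oren ∩ Brynn ∩ Oksana ∩ Uma: 10:50–11:10.
Total common minutes: 20.

20 minutes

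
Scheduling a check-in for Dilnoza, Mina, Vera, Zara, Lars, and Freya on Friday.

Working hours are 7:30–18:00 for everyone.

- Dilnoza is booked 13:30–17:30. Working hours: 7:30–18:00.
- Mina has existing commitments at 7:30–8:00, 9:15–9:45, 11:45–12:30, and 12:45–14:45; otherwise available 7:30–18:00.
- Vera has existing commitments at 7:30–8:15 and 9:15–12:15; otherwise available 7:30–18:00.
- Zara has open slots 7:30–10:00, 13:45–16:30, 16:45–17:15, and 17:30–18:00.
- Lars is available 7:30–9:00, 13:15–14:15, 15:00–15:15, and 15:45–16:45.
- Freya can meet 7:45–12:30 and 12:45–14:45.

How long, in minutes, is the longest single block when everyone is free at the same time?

45 minutes

Dilnoza free within 07:30–18:00: 07:30–13:30, 17:30–18:00.
Mina free within 07:30–18:00: 08:00–09:15, 09:45–11:45, 12:30–12:45, 14:45–18:00.
Vera free within 07:30–18:00: 08:15–09:15, 12:15–18:00.
Dilnoza ∩ Mina: 08:00–09:15, 09:45–11:45, 12:30–12:45, 17:30–18:00.
Dilnoza ∩ Mina ∩ Vera: 08:15–09:15, 12:30–12:45, 17:30–18:00.
Dilnoza ∩ Mina ∩ Vera ∩ Zara: 08:15–09:15, 17:30–18:00.
Dilnoza ∩ Mina ∩ Vera ∩ Zara ∩ Lars: 08:15–09:00.
Dilnoza ∩ Mina ∩ Vera ∩ Zara ∩ Lars ∩ Freya: 08:15–09:00.
Single common window of 45 minutes.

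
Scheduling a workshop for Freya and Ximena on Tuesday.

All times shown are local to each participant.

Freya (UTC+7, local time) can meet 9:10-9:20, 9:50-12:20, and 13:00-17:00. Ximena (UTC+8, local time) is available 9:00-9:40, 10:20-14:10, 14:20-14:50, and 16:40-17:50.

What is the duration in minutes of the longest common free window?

150 minutes

Freya → UTC: 02:10–02:20, 02:50–05:20, 06:00–10:00.
Ximena → UTC: 01:00–01:40, 02:20–06:10, 06:20–06:50, 08:40–09:50.
Freya ∩ Ximena: 02:50–05:20, 06:00–06:10, 06:20–06:50, 08:40–09:50.
Common window lengths: 150, 10, 30, 70 min; longest is 150.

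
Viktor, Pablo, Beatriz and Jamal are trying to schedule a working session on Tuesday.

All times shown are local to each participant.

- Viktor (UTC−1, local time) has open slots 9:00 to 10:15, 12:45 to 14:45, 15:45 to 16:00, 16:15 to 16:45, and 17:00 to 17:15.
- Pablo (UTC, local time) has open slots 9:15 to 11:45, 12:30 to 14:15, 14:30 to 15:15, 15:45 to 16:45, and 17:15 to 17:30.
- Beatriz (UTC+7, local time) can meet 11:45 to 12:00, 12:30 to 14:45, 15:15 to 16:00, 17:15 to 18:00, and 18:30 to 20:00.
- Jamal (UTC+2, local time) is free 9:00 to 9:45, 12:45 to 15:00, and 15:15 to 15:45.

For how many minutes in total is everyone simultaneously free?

Viktor → UTC: 10:00–11:15, 13:45–15:45, 16:45–17:00, 17:15–17:45, 18:00–18:15.
Pablo → UTC: 09:15–11:45, 12:30–14:15, 14:30–15:15, 15:45–16:45, 17:15–17:30.
Beatriz → UTC: 04:45–05:00, 05:30–07:45, 08:15–09:00, 10:15–11:00, 11:30–13:00.
Jamal → UTC: 07:00–07:45, 10:45–13:00, 13:15–13:45.
Viktor ∩ Pablo: 10:00–11:15, 13:45–14:15, 14:30–15:15, 17:15–17:30.
Viktor ∩ Pablo ∩ Beatriz: 10:15–11:00.
Viktor ∩ Pablo ∩ Beatriz ∩ Jamal: 10:45–11:00.
Total common minutes: 15.

15 minutes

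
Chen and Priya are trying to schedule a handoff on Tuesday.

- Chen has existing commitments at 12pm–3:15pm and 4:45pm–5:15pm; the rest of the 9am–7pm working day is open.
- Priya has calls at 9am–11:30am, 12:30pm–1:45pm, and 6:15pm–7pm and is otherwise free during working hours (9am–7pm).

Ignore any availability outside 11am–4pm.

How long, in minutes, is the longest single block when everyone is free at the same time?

45 minutes

Chen free within 09:00–19:00: 09:00–12:00, 15:15–16:45, 17:15–19:00.
Priya free within 09:00–19:00: 11:30–12:30, 13:45–18:15.
Chen ∩ Priya: 11:30–12:00, 15:15–16:45, 17:15–18:15.
Restricted to 11:00–16:00: 11:30–12:00, 15:15–16:00.
Common window lengths: 30, 45 min; longest is 45.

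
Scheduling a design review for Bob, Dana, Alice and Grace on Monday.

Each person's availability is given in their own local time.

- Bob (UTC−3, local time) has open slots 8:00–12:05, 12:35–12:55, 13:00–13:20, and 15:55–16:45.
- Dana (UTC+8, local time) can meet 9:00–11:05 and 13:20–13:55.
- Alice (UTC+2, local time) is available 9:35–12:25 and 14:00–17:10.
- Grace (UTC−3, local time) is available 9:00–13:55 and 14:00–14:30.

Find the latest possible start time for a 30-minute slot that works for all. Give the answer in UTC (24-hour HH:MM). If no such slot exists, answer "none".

Bob → UTC: 11:00–15:05, 15:35–15:55, 16:00–16:20, 18:55–19:45.
Dana → UTC: 01:00–03:05, 05:20–05:55.
Alice → UTC: 07:35–10:25, 12:00–15:10.
Grace → UTC: 12:00–16:55, 17:00–17:30.
Bob ∩ Dana: (none).
Bob ∩ Dana ∩ Alice: (none).
Bob ∩ Dana ∩ Alice ∩ Grace: (none).
Windows ≥ 30 min: (none).

none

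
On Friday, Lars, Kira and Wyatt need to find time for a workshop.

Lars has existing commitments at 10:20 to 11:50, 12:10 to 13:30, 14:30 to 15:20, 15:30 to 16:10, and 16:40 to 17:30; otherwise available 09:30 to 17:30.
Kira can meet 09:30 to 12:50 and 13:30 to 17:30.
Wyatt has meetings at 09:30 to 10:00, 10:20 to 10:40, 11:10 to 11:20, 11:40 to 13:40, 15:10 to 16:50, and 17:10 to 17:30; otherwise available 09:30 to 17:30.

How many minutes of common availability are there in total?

70 minutes

Lars free within 09:30–17:30: 09:30–10:20, 11:50–12:10, 13:30–14:30, 15:20–15:30, 16:10–16:40.
Wyatt free within 09:30–17:30: 10:00–10:20, 10:40–11:10, 11:20–11:40, 13:40–15:10, 16:50–17:10.
Lars ∩ Kira: 09:30–10:20, 11:50–12:10, 13:30–14:30, 15:20–15:30, 16:10–16:40.
Lars ∩ Kira ∩ Wyatt: 10:00–10:20, 13:40–14:30.
Total common minutes: 20 + 50 = 70.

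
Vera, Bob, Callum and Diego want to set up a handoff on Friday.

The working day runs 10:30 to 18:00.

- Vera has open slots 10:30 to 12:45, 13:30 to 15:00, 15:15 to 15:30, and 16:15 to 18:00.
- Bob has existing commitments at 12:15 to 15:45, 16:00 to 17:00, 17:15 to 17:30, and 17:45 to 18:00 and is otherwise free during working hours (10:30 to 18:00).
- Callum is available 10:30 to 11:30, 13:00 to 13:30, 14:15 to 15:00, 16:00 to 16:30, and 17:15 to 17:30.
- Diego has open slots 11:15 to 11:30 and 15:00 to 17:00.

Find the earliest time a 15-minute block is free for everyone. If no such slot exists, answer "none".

Bob free within 10:30–18:00: 10:30–12:15, 15:45–16:00, 17:00–17:15, 17:30–17:45.
Vera ∩ Bob: 10:30–12:15, 17:00–17:15, 17:30–17:45.
Vera ∩ Bob ∩ Callum: 10:30–11:30.
Vera ∩ Bob ∩ Callum ∩ Diego: 11:15–11:30.
Windows ≥ 15 min: 11:15–11:30.
Earliest such window starts at 11:15.

11:15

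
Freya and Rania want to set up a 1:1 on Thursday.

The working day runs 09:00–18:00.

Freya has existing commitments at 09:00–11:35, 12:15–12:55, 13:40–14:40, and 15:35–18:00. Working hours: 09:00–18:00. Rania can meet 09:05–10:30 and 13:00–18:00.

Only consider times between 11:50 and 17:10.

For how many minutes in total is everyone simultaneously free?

95 minutes

Freya free within 09:00–18:00: 11:35–12:15, 12:55–13:40, 14:40–15:35.
Freya ∩ Rania: 13:00–13:40, 14:40–15:35.
Restricted to 11:50–17:10: 13:00–13:40, 14:40–15:35.
Total common minutes: 40 + 55 = 95.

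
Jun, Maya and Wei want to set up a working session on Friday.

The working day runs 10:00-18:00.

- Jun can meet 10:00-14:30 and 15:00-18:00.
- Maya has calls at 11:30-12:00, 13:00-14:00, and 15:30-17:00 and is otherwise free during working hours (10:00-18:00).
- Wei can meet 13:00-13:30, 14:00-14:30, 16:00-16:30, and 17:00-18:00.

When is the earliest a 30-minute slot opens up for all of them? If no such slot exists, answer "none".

14:00

Maya free within 10:00–18:00: 10:00–11:30, 12:00–13:00, 14:00–15:30, 17:00–18:00.
Jun ∩ Maya: 10:00–11:30, 12:00–13:00, 14:00–14:30, 15:00–15:30, 17:00–18:00.
Jun ∩ Maya ∩ Wei: 14:00–14:30, 17:00–18:00.
Windows ≥ 30 min: 14:00–14:30, 17:00–18:00.
Earliest such window starts at 14:00.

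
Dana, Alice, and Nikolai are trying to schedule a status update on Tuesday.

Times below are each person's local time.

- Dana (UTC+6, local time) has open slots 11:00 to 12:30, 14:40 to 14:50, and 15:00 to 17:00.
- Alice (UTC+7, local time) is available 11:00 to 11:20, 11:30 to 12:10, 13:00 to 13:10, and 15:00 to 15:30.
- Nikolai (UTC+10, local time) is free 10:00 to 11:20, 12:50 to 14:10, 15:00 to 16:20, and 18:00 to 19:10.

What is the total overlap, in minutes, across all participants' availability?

20 minutes

Dana → UTC: 05:00–06:30, 08:40–08:50, 09:00–11:00.
Alice → UTC: 04:00–04:20, 04:30–05:10, 06:00–06:10, 08:00–08:30.
Nikolai → UTC: 00:00–01:20, 02:50–04:10, 05:00–06:20, 08:00–09:10.
Dana ∩ Alice: 05:00–05:10, 06:00–06:10.
Dana ∩ Alice ∩ Nikolai: 05:00–05:10, 06:00–06:10.
Total common minutes: 10 + 10 = 20.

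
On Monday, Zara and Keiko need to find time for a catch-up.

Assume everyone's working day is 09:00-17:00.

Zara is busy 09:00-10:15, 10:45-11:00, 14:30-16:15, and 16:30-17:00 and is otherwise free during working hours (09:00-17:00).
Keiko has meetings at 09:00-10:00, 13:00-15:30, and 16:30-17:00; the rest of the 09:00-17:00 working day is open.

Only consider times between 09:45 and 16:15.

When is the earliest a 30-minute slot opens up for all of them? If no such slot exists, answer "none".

10:15

Zara free within 09:00–17:00: 10:15–10:45, 11:00–14:30, 16:15–16:30.
Keiko free within 09:00–17:00: 10:00–13:00, 15:30–16:30.
Zara ∩ Keiko: 10:15–10:45, 11:00–13:00, 16:15–16:30.
Restricted to 09:45–16:15: 10:15–10:45, 11:00–13:00.
Windows ≥ 30 min: 10:15–10:45, 11:00–13:00.
Earliest such window starts at 10:15.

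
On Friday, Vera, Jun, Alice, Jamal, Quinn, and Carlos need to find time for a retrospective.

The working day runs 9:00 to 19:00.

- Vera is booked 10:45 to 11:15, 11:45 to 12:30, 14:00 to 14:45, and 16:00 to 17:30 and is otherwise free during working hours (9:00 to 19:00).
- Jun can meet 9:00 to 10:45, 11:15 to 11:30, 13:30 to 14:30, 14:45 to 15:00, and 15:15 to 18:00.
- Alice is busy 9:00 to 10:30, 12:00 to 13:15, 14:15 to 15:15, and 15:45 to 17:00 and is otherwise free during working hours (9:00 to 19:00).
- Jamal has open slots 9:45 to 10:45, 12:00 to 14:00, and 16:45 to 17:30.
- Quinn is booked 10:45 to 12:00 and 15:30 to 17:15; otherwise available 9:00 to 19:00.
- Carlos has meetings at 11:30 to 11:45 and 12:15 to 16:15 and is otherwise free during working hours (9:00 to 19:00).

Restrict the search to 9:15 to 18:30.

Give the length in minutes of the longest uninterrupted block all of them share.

15 minutes

Vera free within 09:00–19:00: 09:00–10:45, 11:15–11:45, 12:30–14:00, 14:45–16:00, 17:30–19:00.
Alice free within 09:00–19:00: 10:30–12:00, 13:15–14:15, 15:15–15:45, 17:00–19:00.
Quinn free within 09:00–19:00: 09:00–10:45, 12:00–15:30, 17:15–19:00.
Carlos free within 09:00–19:00: 09:00–11:30, 11:45–12:15, 16:15–19:00.
Vera ∩ Jun: 09:00–10:45, 11:15–11:30, 13:30–14:00, 14:45–15:00, 15:15–16:00, 17:30–18:00.
Vera ∩ Jun ∩ Alice: 10:30–10:45, 11:15–11:30, 13:30–14:00, 15:15–15:45, 17:30–18:00.
Vera ∩ Jun ∩ Alice ∩ Jamal: 10:30–10:45, 13:30–14:00.
Vera ∩ Jun ∩ Alice ∩ Jamal ∩ Quinn: 10:30–10:45, 13:30–14:00.
Vera ∩ Jun ∩ Alice ∩ Jamal ∩ Quinn ∩ Carlos: 10:30–10:45.
Restricted to 09:15–18:30: 10:30–10:45.
Single common window of 15 minutes.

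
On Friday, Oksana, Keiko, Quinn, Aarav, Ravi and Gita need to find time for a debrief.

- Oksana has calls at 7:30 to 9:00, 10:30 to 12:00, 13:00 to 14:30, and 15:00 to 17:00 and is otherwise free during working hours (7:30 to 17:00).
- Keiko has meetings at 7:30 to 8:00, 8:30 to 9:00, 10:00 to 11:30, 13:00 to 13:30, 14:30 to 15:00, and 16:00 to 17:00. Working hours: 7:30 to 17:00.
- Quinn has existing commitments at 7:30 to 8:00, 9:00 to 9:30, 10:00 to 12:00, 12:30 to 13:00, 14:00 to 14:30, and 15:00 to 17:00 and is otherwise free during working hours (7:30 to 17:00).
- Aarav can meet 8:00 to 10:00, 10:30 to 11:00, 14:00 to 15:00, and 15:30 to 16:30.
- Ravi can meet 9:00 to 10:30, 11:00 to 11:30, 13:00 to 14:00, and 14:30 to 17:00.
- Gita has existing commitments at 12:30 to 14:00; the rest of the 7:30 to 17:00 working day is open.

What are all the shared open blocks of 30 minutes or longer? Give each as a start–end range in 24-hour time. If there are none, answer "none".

09:30–10:00

Oksana free within 07:30–17:00: 09:00–10:30, 12:00–13:00, 14:30–15:00.
Keiko free within 07:30–17:00: 08:00–08:30, 09:00–10:00, 11:30–13:00, 13:30–14:30, 15:00–16:00.
Quinn free within 07:30–17:00: 08:00–09:00, 09:30–10:00, 12:00–12:30, 13:00–14:00, 14:30–15:00.
Gita free within 07:30–17:00: 07:30–12:30, 14:00–17:00.
Oksana ∩ Keiko: 09:00–10:00, 12:00–13:00.
Oksana ∩ Keiko ∩ Quinn: 09:30–10:00, 12:00–12:30.
Oksana ∩ Keiko ∩ Quinn ∩ Aarav: 09:30–10:00.
Oksana ∩ Keiko ∩ Quinn ∩ Aarav ∩ Ravi: 09:30–10:00.
Oksana ∩ Keiko ∩ Quinn ∩ Aarav ∩ Ravi ∩ Gita: 09:30–10:00.
Windows ≥ 30 min: 09:30–10:00.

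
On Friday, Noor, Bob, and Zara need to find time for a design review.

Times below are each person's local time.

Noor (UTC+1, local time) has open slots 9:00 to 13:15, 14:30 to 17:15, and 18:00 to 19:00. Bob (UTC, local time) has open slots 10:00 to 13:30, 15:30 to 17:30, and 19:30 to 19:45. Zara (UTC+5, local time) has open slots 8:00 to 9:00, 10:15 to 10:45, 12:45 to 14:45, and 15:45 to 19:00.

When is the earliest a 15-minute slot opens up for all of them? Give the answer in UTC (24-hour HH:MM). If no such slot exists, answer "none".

Noor → UTC: 08:00–12:15, 13:30–16:15, 17:00–18:00.
Bob → UTC: 10:00–13:30, 15:30–17:30, 19:30–19:45.
Zara → UTC: 03:00–04:00, 05:15–05:45, 07:45–09:45, 10:45–14:00.
Noor ∩ Bob: 10:00–12:15, 15:30–16:15, 17:00–17:30.
Noor ∩ Bob ∩ Zara: 10:45–12:15.
Windows ≥ 15 min: 10:45–12:15.
Earliest such window starts at 10:45.

10:45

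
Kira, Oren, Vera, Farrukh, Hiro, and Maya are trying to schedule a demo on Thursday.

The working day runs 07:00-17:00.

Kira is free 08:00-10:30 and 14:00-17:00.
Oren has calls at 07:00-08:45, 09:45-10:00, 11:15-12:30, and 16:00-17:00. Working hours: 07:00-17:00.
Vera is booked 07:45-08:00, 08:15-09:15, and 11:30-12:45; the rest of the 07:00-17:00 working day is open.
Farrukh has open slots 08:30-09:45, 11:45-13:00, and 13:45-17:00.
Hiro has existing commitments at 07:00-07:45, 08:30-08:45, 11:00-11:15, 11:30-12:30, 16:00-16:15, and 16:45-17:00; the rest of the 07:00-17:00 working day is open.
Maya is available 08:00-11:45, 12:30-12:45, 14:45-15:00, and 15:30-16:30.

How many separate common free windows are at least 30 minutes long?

Oren free within 07:00–17:00: 08:45–09:45, 10:00–11:15, 12:30–16:00.
Vera free within 07:00–17:00: 07:00–07:45, 08:00–08:15, 09:15–11:30, 12:45–17:00.
Hiro free within 07:00–17:00: 07:45–08:30, 08:45–11:00, 11:15–11:30, 12:30–16:00, 16:15–16:45.
Kira ∩ Oren: 08:45–09:45, 10:00–10:30, 14:00–16:00.
Kira ∩ Oren ∩ Vera: 09:15–09:45, 10:00–10:30, 14:00–16:00.
Kira ∩ Oren ∩ Vera ∩ Farrukh: 09:15–09:45, 14:00–16:00.
Kira ∩ Oren ∩ Vera ∩ Farrukh ∩ Hiro: 09:15–09:45, 14:00–16:00.
Kira ∩ Oren ∩ Vera ∩ Farrukh ∩ Hiro ∩ Maya: 09:15–09:45, 14:45–15:00, 15:30–16:00.
Windows ≥ 30 min: 09:15–09:45, 15:30–16:00.
That's 2 windows.

2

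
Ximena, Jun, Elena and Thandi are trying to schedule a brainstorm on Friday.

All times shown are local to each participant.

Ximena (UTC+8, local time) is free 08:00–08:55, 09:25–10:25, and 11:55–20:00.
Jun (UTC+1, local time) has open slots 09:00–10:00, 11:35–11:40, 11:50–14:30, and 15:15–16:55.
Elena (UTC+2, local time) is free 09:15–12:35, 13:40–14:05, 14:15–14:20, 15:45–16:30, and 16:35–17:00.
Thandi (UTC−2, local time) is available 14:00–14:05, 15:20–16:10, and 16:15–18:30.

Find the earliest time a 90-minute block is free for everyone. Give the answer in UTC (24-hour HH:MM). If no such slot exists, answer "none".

Ximena → UTC: 00:00–00:55, 01:25–02:25, 03:55–12:00.
Jun → UTC: 08:00–09:00, 10:35–10:40, 10:50–13:30, 14:15–15:55.
Elena → UTC: 07:15–10:35, 11:40–12:05, 12:15–12:20, 13:45–14:30, 14:35–15:00.
Thandi → UTC: 16:00–16:05, 17:20–18:10, 18:15–20:30.
Ximena ∩ Jun: 08:00–09:00, 10:35–10:40, 10:50–12:00.
Ximena ∩ Jun ∩ Elena: 08:00–09:00, 11:40–12:00.
Ximena ∩ Jun ∩ Elena ∩ Thandi: (none).
Windows ≥ 90 min: (none).

none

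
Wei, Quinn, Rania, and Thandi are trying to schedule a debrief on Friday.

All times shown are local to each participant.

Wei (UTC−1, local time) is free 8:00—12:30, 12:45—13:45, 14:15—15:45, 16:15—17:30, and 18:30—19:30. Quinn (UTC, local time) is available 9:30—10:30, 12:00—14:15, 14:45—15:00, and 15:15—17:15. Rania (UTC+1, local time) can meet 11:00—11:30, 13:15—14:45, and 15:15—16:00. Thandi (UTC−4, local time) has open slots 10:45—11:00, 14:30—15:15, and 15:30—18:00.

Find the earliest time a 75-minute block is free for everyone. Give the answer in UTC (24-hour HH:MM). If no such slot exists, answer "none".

Wei → UTC: 09:00–13:30, 13:45–14:45, 15:15–16:45, 17:15–18:30, 19:30–20:30.
Quinn → UTC: 09:30–10:30, 12:00–14:15, 14:45–15:00, 15:15–17:15.
Rania → UTC: 10:00–10:30, 12:15–13:45, 14:15–15:00.
Thandi → UTC: 14:45–15:00, 18:30–19:15, 19:30–22:00.
Wei ∩ Quinn: 09:30–10:30, 12:00–13:30, 13:45–14:15, 15:15–16:45.
Wei ∩ Quinn ∩ Rania: 10:00–10:30, 12:15–13:30.
Wei ∩ Quinn ∩ Rania ∩ Thandi: (none).
Windows ≥ 75 min: (none).

none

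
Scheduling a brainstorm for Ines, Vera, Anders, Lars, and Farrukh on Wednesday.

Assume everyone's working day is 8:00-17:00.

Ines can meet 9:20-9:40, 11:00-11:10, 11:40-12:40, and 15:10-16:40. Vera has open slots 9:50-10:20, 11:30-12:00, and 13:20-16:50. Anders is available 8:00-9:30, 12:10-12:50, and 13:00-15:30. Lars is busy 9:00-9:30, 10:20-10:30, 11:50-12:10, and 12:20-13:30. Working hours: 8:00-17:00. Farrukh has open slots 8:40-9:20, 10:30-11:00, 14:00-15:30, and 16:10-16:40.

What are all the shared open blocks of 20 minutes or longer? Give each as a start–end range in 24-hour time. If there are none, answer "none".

Lars free within 08:00–17:00: 08:00–09:00, 09:30–10:20, 10:30–11:50, 12:10–12:20, 13:30–17:00.
Ines ∩ Vera: 11:40–12:00, 15:10–16:40.
Ines ∩ Vera ∩ Anders: 15:10–15:30.
Ines ∩ Vera ∩ Anders ∩ Lars: 15:10–15:30.
Ines ∩ Vera ∩ Anders ∩ Lars ∩ Farrukh: 15:10–15:30.
Windows ≥ 20 min: 15:10–15:30.

15:10–15:30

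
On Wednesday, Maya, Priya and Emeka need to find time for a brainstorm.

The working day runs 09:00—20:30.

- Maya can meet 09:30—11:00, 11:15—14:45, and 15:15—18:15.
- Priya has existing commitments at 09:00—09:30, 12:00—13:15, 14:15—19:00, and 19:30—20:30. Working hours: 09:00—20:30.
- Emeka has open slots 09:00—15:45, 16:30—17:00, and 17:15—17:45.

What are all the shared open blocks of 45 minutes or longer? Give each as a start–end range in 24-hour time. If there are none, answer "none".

Priya free within 09:00–20:30: 09:30–12:00, 13:15–14:15, 19:00–19:30.
Maya ∩ Priya: 09:30–11:00, 11:15–12:00, 13:15–14:15.
Maya ∩ Priya ∩ Emeka: 09:30–11:00, 11:15–12:00, 13:15–14:15.
Windows ≥ 45 min: 09:30–11:00, 11:15–12:00, 13:15–14:15.

09:30–11:00, 11:15–12:00, 13:15–14:15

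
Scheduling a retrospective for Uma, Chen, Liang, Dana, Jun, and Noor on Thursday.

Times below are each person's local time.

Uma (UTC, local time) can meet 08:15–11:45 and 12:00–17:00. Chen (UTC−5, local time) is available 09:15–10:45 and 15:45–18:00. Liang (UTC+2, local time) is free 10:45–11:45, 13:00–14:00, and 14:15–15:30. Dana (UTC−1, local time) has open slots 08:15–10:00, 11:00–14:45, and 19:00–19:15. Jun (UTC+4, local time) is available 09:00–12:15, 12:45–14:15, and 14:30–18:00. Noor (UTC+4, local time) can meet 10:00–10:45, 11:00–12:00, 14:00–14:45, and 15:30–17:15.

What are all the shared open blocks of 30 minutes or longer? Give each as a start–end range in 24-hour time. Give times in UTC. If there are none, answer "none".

none

Uma → UTC: 08:15–11:45, 12:00–17:00.
Chen → UTC: 14:15–15:45, 20:45–23:00.
Liang → UTC: 08:45–09:45, 11:00–12:00, 12:15–13:30.
Dana → UTC: 09:15–11:00, 12:00–15:45, 20:00–20:15.
Jun → UTC: 05:00–08:15, 08:45–10:15, 10:30–14:00.
Noor → UTC: 06:00–06:45, 07:00–08:00, 10:00–10:45, 11:30–13:15.
Uma ∩ Chen: 14:15–15:45.
Uma ∩ Chen ∩ Liang: (none).
Uma ∩ Chen ∩ Liang ∩ Dana: (none).
Uma ∩ Chen ∩ Liang ∩ Dana ∩ Jun: (none).
Uma ∩ Chen ∩ Liang ∩ Dana ∩ Jun ∩ Noor: (none).
Windows ≥ 30 min: (none).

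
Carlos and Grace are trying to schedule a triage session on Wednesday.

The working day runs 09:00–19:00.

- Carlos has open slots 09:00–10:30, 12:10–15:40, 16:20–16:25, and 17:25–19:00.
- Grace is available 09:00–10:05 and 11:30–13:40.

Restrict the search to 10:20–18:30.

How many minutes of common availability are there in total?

Carlos ∩ Grace: 09:00–10:05, 12:10–13:40.
Restricted to 10:20–18:30: 12:10–13:40.
Total common minutes: 90.

90 minutes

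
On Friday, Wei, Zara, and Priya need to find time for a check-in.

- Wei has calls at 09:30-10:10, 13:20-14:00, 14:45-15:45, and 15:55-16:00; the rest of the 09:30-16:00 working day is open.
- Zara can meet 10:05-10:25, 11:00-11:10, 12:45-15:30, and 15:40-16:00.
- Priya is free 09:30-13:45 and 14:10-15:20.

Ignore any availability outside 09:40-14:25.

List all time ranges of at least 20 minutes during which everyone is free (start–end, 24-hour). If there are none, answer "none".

Wei free within 09:30–16:00: 10:10–13:20, 14:00–14:45, 15:45–15:55.
Wei ∩ Zara: 10:10–10:25, 11:00–11:10, 12:45–13:20, 14:00–14:45, 15:45–15:55.
Wei ∩ Zara ∩ Priya: 10:10–10:25, 11:00–11:10, 12:45–13:20, 14:10–14:45.
Restricted to 09:40–14:25: 10:10–10:25, 11:00–11:10, 12:45–13:20, 14:10–14:25.
Windows ≥ 20 min: 12:45–13:20.

12:45–13:20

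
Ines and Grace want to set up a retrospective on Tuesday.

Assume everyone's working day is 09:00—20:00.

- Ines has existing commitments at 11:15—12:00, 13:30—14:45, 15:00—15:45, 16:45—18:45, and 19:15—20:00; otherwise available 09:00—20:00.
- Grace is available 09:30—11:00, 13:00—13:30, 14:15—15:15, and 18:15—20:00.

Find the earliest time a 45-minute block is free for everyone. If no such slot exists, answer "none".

Ines free within 09:00–20:00: 09:00–11:15, 12:00–13:30, 14:45–15:00, 15:45–16:45, 18:45–19:15.
Ines ∩ Grace: 09:30–11:00, 13:00–13:30, 14:45–15:00, 18:45–19:15.
Windows ≥ 45 min: 09:30–11:00.
Earliest such window starts at 09:30.

09:30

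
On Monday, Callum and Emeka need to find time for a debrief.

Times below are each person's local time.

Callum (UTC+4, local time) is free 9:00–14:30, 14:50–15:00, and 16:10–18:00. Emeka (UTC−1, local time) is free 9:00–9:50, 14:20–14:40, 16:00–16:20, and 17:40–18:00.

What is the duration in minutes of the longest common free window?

30 minutes

Callum → UTC: 05:00–10:30, 10:50–11:00, 12:10–14:00.
Emeka → UTC: 10:00–10:50, 15:20–15:40, 17:00–17:20, 18:40–19:00.
Callum ∩ Emeka: 10:00–10:30.
Single common window of 30 minutes.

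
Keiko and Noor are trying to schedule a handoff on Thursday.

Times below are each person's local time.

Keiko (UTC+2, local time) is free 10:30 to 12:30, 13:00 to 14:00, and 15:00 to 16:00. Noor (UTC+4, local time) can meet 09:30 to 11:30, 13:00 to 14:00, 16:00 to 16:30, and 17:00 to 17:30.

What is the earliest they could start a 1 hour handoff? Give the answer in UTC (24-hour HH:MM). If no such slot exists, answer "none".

Keiko → UTC: 08:30–10:30, 11:00–12:00, 13:00–14:00.
Noor → UTC: 05:30–07:30, 09:00–10:00, 12:00–12:30, 13:00–13:30.
Keiko ∩ Noor: 09:00–10:00, 13:00–13:30.
Windows ≥ 60 min: 09:00–10:00.
Earliest such window starts at 09:00.

09:00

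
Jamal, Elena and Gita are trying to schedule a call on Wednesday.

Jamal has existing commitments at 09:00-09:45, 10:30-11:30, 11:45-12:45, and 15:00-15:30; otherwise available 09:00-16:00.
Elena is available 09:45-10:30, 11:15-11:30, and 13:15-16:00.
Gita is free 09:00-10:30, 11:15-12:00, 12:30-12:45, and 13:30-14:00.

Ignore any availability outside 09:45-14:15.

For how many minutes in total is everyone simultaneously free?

Jamal free within 09:00–16:00: 09:45–10:30, 11:30–11:45, 12:45–15:00, 15:30–16:00.
Jamal ∩ Elena: 09:45–10:30, 13:15–15:00, 15:30–16:00.
Jamal ∩ Elena ∩ Gita: 09:45–10:30, 13:30–14:00.
Restricted to 09:45–14:15: 09:45–10:30, 13:30–14:00.
Total common minutes: 45 + 30 = 75.

75 minutes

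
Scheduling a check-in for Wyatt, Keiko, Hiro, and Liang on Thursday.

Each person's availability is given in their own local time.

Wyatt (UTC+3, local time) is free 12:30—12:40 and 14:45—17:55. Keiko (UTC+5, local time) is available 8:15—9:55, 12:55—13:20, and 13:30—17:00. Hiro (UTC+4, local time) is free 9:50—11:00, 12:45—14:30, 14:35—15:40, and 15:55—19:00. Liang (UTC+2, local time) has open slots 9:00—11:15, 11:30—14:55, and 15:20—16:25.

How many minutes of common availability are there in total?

Wyatt → UTC: 09:30–09:40, 11:45–14:55.
Keiko → UTC: 03:15–04:55, 07:55–08:20, 08:30–12:00.
Hiro → UTC: 05:50–07:00, 08:45–10:30, 10:35–11:40, 11:55–15:00.
Liang → UTC: 07:00–09:15, 09:30–12:55, 13:20–14:25.
Wyatt ∩ Keiko: 09:30–09:40, 11:45–12:00.
Wyatt ∩ Keiko ∩ Hiro: 09:30–09:40, 11:55–12:00.
Wyatt ∩ Keiko ∩ Hiro ∩ Liang: 09:30–09:40, 11:55–12:00.
Total common minutes: 10 + 5 = 15.

15 minutes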